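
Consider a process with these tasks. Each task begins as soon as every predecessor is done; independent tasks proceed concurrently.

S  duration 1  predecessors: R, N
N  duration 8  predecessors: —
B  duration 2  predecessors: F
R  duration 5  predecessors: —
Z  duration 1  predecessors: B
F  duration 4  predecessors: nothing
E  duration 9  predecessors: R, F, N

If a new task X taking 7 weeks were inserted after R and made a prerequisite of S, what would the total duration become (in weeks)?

17

Originally the plan takes 17 weeks.
With X inserted, S now waits for max(R, N, X).
New critical path: N→E = 8+9 = 17 ⇒ 17 weeks.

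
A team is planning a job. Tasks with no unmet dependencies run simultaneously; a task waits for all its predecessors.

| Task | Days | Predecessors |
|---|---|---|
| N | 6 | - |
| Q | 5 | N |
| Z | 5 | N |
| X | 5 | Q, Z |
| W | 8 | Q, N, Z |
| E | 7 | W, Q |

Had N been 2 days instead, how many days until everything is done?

22

As given, the longest chain is N→Q→W→E = 6+5+8+7 = 26, so the finish is 26 days.
N lies on that path, so at 2 days the path becomes 22 days.
That remains the longest chain; total 22 days.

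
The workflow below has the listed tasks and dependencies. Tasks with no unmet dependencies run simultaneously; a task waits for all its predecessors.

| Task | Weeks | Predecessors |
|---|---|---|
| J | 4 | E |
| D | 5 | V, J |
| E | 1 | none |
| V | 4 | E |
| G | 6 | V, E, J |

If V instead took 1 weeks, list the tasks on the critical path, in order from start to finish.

E, J, G

The binding path is E→V→G = 1+4+6 = 11; finish at 11 weeks.
V lies on that path, so at 1 week the path becomes 8 weeks.
New critical path: E→J→G = 1+4+6 = 11 ⇒ 11 weeks.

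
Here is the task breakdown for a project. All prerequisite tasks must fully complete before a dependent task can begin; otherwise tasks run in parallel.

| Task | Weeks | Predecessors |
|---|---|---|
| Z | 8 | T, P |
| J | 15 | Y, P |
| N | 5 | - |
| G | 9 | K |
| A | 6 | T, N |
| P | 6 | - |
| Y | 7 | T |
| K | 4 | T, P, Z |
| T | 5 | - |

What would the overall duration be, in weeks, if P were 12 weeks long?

Baseline: P→Z→K→G = 6+8+4+9 = 27 → 27 weeks.
P lies on that path, so at 12 weeks the path becomes 33 weeks.
The critical path is still P→Z→K→G; finish is now 33 weeks.

33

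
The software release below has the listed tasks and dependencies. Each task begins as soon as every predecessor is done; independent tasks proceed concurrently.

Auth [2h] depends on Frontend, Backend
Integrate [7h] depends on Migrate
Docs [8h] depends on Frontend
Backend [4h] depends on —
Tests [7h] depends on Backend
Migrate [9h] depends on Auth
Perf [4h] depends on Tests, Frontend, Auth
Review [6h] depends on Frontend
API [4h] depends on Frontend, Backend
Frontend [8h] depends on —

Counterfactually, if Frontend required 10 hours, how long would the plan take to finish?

28

Baseline: Frontend→Auth→Migrate→Integrate = 8+2+9+7 = 26 → 26 hours.
Frontend is on the critical path; changing it to 10 makes that path 28 hours.
That remains the longest chain; total 28 hours.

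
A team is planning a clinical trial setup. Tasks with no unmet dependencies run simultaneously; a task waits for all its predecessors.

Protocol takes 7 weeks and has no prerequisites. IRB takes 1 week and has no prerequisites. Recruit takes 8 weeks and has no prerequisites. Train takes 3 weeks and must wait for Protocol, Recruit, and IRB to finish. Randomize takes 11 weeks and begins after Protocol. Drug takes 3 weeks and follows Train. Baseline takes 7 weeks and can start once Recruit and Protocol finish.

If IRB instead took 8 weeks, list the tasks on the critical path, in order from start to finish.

The binding path is Protocol→Randomize = 7+11 = 18; finish at 18 weeks.
IRB has 11 weeks of float (longest path through it is 7).
That remains the longest chain; total 18 weeks.

Protocol, Randomize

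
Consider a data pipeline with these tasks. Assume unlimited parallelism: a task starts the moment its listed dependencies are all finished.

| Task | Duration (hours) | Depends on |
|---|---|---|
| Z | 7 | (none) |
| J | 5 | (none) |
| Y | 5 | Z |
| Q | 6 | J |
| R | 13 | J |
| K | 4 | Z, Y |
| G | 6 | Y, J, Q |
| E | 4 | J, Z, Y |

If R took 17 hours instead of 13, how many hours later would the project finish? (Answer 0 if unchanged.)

4

Baseline: J→R = 5+13 = 18 → 18 hours.
R is on the critical path; changing it to 17 makes that path 22 hours.
No other chain overtakes it, so the finish is 22 hours.
Change in finish: 22 − 18 = +4 hours.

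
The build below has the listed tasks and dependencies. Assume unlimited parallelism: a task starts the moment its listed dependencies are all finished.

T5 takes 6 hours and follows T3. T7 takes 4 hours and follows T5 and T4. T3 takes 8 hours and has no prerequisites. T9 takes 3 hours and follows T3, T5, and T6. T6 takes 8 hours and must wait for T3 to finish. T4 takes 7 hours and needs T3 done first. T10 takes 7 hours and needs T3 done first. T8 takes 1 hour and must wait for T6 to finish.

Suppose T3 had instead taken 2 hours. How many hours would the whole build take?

The binding path is T3→T4→T7 = 8+7+4 = 19; finish at 19 hours.
Since T3 is critical, the -6 change carries straight to that chain (now 13 hours).
That remains the longest chain; total 13 hours.

13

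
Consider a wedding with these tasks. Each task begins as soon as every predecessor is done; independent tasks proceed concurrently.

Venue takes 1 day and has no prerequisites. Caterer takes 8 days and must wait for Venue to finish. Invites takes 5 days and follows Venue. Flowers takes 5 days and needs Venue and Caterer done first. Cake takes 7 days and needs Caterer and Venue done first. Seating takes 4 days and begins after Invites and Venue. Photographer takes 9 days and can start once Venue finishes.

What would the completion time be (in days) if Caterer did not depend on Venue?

Original critical path: Venue→Caterer→Cake = 1+8+7 = 16 ⇒ 16 days.
Without Venue→Caterer, Caterer's earliest start moves from 1 to 0.
After: Caterer→Cake = 8+7 = 15 → 15 days.

15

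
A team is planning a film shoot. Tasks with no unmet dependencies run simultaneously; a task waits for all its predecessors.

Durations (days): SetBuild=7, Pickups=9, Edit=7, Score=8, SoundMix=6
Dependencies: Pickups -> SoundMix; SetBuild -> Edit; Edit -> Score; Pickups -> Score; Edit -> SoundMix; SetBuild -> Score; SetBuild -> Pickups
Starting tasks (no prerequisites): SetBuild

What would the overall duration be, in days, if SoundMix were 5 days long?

Actual critical path: SetBuild→Pickups→Score = 7+9+8 = 24 ⇒ 24 days.
The longest path through SoundMix is only 22 days, so SoundMix has float 2.
That remains the longest chain; total 24 days.

24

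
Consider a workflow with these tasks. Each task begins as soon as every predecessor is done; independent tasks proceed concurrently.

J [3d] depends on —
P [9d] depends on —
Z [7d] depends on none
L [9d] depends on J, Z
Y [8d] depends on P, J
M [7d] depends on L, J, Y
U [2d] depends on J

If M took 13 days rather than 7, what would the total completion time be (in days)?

The binding path is P→Y→M = 9+8+7 = 24; finish at 24 days.
M lies on that path, so at 13 days the path becomes 30 days.
That remains the longest chain; total 30 days.

30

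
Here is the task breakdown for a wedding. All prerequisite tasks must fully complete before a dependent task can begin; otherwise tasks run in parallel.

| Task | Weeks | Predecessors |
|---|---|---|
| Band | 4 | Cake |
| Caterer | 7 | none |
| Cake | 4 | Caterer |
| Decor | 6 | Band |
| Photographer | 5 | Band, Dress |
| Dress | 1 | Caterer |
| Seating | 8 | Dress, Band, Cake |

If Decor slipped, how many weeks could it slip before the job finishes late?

2

Caterer→Cake→Band→Seating = 7+4+4+8 = 23 sets the makespan at 23 weeks.
Decor finishes as early as 21 and must finish by 23.
Slack of Decor = 17 − 15 = 2 weeks.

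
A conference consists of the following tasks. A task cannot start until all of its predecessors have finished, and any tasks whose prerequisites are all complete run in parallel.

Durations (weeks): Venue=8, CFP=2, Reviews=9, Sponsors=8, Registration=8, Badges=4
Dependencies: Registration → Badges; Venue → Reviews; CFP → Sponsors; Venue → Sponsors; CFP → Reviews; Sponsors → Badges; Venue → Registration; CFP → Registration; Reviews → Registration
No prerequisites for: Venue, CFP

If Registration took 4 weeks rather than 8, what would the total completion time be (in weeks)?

25

Critical path before the change: Venue→Reviews→Registration→Badges = 8+9+8+4 = 29 giving 29 weeks.
Registration lies on that path, so at 4 weeks the path becomes 25 weeks.
That remains the longest chain; total 25 weeks.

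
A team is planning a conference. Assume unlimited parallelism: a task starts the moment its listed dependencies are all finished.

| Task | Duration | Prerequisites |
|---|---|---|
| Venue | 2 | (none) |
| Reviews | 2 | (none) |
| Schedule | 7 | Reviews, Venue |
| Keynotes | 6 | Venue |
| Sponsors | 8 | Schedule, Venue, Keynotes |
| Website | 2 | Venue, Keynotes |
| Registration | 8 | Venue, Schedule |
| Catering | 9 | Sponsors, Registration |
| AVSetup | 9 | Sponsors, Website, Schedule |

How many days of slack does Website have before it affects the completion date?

7

Venue→Schedule→Sponsors→Catering = 2+7+8+9 = 26 sets the makespan at 26 days.
Longest path through Website: 19 days (earliest finish 10, latest finish 17).
So Website can slip 17 − 10 = 7 days.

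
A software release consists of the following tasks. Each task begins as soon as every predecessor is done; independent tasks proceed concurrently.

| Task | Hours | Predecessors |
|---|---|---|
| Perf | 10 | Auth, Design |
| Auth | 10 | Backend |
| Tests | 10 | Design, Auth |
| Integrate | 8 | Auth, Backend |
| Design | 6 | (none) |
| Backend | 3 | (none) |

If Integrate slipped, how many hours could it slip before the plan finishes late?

The longest chain is Backend→Auth→Tests = 3+10+10 = 23; overall finish 23 hours.
Longest path through Integrate: 21 hours (earliest finish 21, latest finish 23).
So Integrate can slip 23 − 21 = 2 hours.

2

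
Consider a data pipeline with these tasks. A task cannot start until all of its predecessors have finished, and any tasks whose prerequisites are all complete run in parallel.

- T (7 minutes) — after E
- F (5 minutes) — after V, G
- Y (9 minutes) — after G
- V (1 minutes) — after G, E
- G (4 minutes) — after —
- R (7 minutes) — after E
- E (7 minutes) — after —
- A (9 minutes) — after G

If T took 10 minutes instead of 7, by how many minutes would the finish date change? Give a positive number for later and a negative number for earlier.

3

Critical path before the change: E→T = 7+7 = 14 giving 14 minutes.
Since T is critical, the +3 change carries straight to that chain (now 17 minutes).
The critical path is still E→T; finish is now 17 minutes.
Change in finish: 17 − 14 = +3 minutes.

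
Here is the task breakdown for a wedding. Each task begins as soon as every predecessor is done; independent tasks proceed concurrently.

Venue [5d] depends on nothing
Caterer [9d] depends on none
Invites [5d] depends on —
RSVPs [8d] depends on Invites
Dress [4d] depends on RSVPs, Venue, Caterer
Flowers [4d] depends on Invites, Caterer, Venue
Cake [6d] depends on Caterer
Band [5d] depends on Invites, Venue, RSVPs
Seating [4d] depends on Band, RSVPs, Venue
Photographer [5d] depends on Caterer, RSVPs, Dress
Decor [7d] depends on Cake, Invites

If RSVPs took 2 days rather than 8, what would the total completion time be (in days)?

22

The binding path is Invites→RSVPs→Dress→Photographer = 5+8+4+5 = 22; finish at 22 days.
RSVPs lies on that path, so at 2 days the path becomes 16 days.
The binding chain switches to Caterer→Cake→Decor = 9+6+7 = 22; finish 22 days.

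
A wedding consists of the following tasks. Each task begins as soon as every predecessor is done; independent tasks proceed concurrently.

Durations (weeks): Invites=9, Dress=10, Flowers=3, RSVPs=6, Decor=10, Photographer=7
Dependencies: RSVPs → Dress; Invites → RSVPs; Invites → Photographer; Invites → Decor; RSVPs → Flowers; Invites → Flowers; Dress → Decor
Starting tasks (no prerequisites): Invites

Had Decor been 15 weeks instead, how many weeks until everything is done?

As given, the longest chain is Invites→RSVPs→Dress→Decor = 9+6+10+10 = 35, so the finish is 35 weeks.
Since Decor is critical, the +5 change carries straight to that chain (now 40 weeks).
That remains the longest chain; total 40 weeks.

40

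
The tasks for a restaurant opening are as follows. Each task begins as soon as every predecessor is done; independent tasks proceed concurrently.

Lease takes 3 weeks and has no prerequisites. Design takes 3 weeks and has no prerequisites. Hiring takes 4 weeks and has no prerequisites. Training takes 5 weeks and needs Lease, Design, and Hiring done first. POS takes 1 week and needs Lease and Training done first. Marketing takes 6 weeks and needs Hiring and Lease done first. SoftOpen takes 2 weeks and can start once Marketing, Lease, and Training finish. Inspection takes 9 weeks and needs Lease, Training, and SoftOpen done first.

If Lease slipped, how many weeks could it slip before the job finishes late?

1

The longest chain is Hiring→Marketing→SoftOpen→Inspection = 4+6+2+9 = 21; overall finish 21 weeks.
The longest chain containing Lease totals 20 weeks.
Slack of Lease = 1 − 0 = 1 week.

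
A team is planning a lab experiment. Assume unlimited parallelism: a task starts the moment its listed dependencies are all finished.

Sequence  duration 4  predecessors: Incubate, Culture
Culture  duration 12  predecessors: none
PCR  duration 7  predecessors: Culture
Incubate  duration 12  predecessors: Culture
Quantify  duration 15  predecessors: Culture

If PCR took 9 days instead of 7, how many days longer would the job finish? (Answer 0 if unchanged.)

0

As given, the longest chain is Culture→Incubate→Sequence = 12+12+4 = 28, so the finish is 28 days.
The longest path through PCR is only 19 days, so PCR has float 9.
The critical path is still Culture→Incubate→Sequence; finish is now 28 days.
Change in finish: 28 − 28 = +0 days.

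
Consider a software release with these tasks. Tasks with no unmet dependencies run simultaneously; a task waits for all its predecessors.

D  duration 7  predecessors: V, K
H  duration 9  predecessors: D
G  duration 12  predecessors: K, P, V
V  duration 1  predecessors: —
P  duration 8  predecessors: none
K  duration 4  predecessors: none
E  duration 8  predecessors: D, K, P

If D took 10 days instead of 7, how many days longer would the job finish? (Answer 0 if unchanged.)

The binding path is K→D→H = 4+7+9 = 20; finish at 20 days.
D is on the critical path; changing it to 10 makes that path 23 days.
That remains the longest chain; total 23 days.
Change in finish: 23 − 20 = +3 days.

3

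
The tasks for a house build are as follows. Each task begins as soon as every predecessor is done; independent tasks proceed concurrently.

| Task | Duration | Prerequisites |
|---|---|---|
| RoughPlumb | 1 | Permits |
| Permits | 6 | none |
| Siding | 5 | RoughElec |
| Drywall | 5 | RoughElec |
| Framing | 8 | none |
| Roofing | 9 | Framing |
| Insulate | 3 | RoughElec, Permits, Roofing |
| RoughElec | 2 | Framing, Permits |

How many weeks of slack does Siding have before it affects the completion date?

5

The longest chain is Framing→Roofing→Insulate = 8+9+3 = 20; overall finish 20 weeks.
Siding finishes as early as 15 and must finish by 20.
So Siding can slip 20 − 15 = 5 weeks.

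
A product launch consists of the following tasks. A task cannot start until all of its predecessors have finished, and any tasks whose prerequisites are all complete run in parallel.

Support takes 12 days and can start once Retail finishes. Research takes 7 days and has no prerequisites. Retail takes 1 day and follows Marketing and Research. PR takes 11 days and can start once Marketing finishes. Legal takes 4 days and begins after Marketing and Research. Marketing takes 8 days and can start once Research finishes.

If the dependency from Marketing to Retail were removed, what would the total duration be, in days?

Before: longest chain Research→Marketing→Retail→Support = 7+8+1+12 = 28, finish 28.
Without Marketing→Retail, Retail's earliest start moves from 15 to 7.
The longest chain is now Research→Marketing→PR = 7+8+11 = 26, so the job takes 26 days.

26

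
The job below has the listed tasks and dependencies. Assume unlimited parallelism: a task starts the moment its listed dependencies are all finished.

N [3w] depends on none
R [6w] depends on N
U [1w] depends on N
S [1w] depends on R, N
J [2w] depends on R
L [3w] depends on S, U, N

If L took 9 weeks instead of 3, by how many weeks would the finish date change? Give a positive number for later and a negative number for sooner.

6

Critical path before the change: N→R→S→L = 3+6+1+3 = 13 giving 13 weeks.
L is on the critical path; changing it to 9 makes that path 19 weeks.
No other chain overtakes it, so the finish is 19 weeks.
Change in finish: 19 − 13 = +6 weeks.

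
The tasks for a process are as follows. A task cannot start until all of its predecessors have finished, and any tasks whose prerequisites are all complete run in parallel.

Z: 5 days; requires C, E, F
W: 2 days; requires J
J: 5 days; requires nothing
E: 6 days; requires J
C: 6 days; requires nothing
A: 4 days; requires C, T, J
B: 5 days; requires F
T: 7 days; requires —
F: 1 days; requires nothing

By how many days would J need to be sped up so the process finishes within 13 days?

3

Current finish: 16 days; target: 13.
J is on every critical path, so each day cut from J cuts the finish by one (this holds down to a finish of 12).
Need 16 − 13 = 3 days off J → J becomes 2 days, finish becomes 13.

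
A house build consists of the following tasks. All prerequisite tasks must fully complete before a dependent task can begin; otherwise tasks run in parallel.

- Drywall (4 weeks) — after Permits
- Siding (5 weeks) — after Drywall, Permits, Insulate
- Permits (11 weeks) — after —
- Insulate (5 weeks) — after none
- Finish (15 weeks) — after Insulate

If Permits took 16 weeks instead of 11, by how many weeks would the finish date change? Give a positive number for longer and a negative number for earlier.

Baseline: Permits→Drywall→Siding = 11+4+5 = 20 → 20 weeks.
Since Permits is critical, the +5 change carries straight to that chain (now 25 weeks).
No other chain overtakes it, so the finish is 25 weeks.
Change in finish: 25 − 20 = +5 weeks.

5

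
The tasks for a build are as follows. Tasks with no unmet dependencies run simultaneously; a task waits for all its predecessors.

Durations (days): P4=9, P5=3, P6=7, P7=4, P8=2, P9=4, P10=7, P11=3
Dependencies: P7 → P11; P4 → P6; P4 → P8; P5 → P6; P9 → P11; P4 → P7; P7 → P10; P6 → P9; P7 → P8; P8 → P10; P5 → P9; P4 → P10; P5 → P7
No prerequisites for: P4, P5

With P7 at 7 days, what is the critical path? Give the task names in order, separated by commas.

P4, P7, P8, P10

Actual critical path: P4→P6→P9→P11 = 9+7+4+3 = 23 ⇒ 23 days.
The longest path through P7 is only 22 days, so P7 has float 1.
Now P4→P7→P8→P10 = 9+7+2+7 = 25 is longest, so the finish becomes 25 days.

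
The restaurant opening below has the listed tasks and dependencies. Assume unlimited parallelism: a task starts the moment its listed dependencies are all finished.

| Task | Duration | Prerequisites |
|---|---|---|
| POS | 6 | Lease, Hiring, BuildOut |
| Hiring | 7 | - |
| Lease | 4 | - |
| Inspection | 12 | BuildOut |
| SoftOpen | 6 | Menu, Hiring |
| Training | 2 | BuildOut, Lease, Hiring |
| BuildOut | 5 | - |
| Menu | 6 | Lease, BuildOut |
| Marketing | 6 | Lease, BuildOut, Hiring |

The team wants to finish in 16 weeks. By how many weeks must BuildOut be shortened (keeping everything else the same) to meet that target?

1

Current finish: 17 weeks; target: 16.
BuildOut is on every critical path, so each week cut from BuildOut cuts the finish by one (this holds down to a finish of 16).
Need 17 − 16 = 1 week off BuildOut → BuildOut becomes 4 weeks, finish becomes 16.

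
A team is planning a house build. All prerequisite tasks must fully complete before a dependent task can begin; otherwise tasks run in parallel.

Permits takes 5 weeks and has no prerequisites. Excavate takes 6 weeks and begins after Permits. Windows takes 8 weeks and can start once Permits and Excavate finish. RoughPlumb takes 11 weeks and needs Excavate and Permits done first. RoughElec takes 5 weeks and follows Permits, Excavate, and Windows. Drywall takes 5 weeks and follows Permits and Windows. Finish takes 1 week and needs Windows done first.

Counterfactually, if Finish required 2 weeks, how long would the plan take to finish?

As given, the longest chain is Permits→Excavate→Windows→RoughElec = 5+6+8+5 = 24, so the finish is 24 weeks.
Finish has 4 weeks of float (longest path through it is 20).
No other chain overtakes it, so the finish is 24 weeks.

24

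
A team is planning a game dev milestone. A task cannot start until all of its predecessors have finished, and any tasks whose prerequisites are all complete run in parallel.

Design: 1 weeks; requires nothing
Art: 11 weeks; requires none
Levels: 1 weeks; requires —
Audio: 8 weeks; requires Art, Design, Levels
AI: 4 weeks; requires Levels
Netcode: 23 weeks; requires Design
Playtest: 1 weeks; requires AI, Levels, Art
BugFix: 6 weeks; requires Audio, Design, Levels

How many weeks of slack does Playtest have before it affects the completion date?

13

Art→Audio→BugFix = 11+8+6 = 25 sets the makespan at 25 weeks.
The longest chain containing Playtest totals 12 weeks.
So Playtest can slip 25 − 12 = 13 weeks.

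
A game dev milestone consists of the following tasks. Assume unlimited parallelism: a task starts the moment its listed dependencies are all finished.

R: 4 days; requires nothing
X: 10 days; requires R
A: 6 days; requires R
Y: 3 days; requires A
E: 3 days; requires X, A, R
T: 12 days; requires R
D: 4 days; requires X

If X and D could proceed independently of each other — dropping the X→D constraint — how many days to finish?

Before: longest chain R→X→D = 4+10+4 = 18, finish 18.
Without X→D, D's earliest start moves from 14 to 0.
The longest chain is now R→X→E = 4+10+3 = 17, so the schedule takes 17 days.

17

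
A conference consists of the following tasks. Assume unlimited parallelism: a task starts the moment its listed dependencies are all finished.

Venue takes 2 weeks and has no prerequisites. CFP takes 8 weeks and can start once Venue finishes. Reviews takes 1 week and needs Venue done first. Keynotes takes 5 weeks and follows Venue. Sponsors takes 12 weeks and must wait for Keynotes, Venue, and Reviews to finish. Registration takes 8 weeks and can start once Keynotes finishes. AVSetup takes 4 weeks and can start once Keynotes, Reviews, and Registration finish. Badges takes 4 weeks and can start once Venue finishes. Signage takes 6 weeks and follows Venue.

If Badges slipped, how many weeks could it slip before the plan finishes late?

13

Critical path: Venue→Keynotes→Sponsors = 2+5+12 = 19, so the finish is 19 weeks.
The longest chain containing Badges totals 6 weeks.
So Badges can slip 19 − 6 = 13 weeks.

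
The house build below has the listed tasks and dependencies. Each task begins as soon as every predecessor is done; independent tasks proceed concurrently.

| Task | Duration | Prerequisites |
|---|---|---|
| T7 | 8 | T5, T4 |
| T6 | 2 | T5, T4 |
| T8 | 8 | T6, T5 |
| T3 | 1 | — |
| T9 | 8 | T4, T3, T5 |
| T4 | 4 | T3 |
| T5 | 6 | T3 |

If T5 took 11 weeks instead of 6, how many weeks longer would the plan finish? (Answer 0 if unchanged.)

Critical path before the change: T3→T5→T6→T8 = 1+6+2+8 = 17 giving 17 weeks.
T5 is on the critical path; changing it to 11 makes that path 22 weeks.
The critical path is still T3→T5→T6→T8; finish is now 22 weeks.
Change in finish: 22 − 17 = +5 weeks.

5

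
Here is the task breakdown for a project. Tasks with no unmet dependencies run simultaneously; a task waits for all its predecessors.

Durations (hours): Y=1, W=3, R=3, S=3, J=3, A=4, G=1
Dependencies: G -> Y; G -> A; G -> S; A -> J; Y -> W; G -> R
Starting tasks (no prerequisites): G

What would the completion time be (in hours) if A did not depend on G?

Before: longest chain G→A→J = 1+4+3 = 8, finish 8.
Without G→A, A's earliest start moves from 1 to 0.
The longest chain is now A→J = 4+3 = 7, so the project takes 7 hours.

7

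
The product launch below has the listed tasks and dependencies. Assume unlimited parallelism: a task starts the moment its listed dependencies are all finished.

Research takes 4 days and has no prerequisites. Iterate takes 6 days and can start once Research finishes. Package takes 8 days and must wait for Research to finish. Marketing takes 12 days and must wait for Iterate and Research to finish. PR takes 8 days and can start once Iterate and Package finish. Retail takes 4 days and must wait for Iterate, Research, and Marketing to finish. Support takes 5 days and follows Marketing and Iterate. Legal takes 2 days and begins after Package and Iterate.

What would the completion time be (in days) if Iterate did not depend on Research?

Original critical path: Research→Iterate→Marketing→Support = 4+6+12+5 = 27 ⇒ 27 days.
Without Research→Iterate, Iterate's earliest start moves from 4 to 0.
After: Iterate→Marketing→Support = 6+12+5 = 23 → 23 days.

23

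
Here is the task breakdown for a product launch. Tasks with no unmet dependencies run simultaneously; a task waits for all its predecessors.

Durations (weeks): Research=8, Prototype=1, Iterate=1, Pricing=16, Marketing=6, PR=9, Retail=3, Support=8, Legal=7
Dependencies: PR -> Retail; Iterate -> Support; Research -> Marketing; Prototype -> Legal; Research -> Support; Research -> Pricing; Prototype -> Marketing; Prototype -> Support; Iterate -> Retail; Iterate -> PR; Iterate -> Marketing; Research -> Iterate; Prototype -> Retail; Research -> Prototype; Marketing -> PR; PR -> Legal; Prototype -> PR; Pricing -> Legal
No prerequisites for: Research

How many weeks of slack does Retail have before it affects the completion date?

The longest chain is Research→Prototype→Marketing→PR→Legal = 8+1+6+9+7 = 31; overall finish 31 weeks.
The longest chain containing Retail totals 27 weeks.
Slack of Retail = 28 − 24 = 4 weeks.

4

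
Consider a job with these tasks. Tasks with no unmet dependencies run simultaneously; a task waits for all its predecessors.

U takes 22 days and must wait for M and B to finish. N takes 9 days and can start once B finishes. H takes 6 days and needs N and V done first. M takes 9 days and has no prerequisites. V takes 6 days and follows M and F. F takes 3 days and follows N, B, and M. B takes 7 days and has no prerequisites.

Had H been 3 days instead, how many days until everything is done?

Actual critical path: B→N→F→V→H = 7+9+3+6+6 = 31 ⇒ 31 days.
Since H is critical, the -3 change carries straight to that chain (now 28 days).
Now M→U = 9+22 = 31 is longest, so the finish becomes 31 days.

31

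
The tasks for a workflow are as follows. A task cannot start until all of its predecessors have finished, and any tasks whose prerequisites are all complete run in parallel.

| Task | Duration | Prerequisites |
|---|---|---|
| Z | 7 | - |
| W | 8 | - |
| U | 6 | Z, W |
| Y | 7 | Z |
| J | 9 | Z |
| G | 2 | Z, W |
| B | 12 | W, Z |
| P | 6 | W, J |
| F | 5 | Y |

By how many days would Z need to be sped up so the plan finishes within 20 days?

2

Current finish: 22 days; target: 20.
Z is on every critical path, so each day cut from Z cuts the finish by one (this holds down to a finish of 20).
Need 22 − 20 = 2 days off Z → Z becomes 5 days, finish becomes 20.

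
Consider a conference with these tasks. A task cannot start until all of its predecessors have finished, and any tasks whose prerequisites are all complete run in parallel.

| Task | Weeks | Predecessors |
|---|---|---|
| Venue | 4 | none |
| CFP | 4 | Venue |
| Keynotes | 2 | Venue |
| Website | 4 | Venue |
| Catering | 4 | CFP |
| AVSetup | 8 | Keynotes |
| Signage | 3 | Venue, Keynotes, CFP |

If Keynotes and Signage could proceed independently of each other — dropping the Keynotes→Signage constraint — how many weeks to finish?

Before: longest chain Venue→Keynotes→AVSetup = 4+2+8 = 14, finish 14.
Dropping Keynotes→Signage doesn't change Signage's earliest start (8); another predecessor still binds.
After: Venue→Keynotes→AVSetup = 4+2+8 = 14 → 14 weeks.

14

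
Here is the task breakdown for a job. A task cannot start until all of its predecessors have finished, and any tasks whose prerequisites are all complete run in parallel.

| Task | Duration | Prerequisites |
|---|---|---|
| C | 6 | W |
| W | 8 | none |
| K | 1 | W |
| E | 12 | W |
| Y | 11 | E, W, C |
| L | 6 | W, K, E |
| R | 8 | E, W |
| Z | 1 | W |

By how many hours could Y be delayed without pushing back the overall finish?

0

Critical path: W→E→Y = 8+12+11 = 31, so the finish is 31 hours.
The longest chain containing Y totals 31 hours.
Slack of Y = 20 − 20 = 0 hours.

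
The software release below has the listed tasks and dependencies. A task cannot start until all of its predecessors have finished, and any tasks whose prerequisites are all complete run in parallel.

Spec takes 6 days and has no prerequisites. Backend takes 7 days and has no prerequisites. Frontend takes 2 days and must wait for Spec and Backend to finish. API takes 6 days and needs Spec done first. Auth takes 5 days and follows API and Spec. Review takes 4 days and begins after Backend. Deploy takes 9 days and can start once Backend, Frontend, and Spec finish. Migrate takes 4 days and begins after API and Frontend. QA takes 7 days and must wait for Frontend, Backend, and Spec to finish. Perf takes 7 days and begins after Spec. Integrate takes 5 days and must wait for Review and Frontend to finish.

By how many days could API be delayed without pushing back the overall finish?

1

Critical path: Backend→Frontend→Deploy = 7+2+9 = 18, so the finish is 18 days.
Longest path through API: 17 days (earliest finish 12, latest finish 13).
Float = 18 − 17 = 1.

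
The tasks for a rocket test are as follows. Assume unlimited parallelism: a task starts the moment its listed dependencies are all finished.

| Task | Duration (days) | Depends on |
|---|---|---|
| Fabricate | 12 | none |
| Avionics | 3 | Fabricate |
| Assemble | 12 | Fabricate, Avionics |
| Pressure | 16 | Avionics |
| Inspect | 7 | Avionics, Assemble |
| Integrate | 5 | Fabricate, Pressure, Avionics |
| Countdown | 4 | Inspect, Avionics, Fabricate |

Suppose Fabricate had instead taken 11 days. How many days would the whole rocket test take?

Actual critical path: Fabricate→Avionics→Assemble→Inspect→Countdown = 12+3+12+7+4 = 38 ⇒ 38 days.
Since Fabricate is critical, the -1 change carries straight to that chain (now 37 days).
That remains the longest chain; total 37 days.

37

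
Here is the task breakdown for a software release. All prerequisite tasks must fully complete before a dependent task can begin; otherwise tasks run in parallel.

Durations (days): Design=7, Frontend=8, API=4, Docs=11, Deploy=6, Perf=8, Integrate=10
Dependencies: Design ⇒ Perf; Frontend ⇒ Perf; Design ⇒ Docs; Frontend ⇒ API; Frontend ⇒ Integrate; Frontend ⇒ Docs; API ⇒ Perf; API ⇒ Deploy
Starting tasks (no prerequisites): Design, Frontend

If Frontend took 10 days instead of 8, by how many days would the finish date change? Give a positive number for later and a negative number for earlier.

2

Baseline: Frontend→API→Perf = 8+4+8 = 20 → 20 days.
Since Frontend is critical, the +2 change carries straight to that chain (now 22 days).
That remains the longest chain; total 22 days.
Change in finish: 22 − 20 = +2 days.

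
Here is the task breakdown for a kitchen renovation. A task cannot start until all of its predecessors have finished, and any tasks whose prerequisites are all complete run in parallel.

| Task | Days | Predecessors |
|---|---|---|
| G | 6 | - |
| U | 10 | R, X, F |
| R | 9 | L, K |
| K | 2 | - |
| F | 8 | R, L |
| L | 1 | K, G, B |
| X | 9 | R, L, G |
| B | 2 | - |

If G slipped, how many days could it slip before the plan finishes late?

0

The longest chain is G→L→R→X→U = 6+1+9+9+10 = 35; overall finish 35 days.
G finishes as early as 6 and must finish by 6.
So G can slip 6 − 6 = 0 days.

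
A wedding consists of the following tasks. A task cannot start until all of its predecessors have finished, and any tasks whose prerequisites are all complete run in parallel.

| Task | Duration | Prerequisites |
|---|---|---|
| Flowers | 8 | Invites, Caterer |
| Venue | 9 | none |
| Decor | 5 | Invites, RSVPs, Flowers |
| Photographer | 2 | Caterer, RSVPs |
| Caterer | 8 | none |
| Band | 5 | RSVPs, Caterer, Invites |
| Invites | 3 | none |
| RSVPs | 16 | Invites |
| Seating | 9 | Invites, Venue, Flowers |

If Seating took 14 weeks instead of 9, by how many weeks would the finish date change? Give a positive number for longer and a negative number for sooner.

5

Baseline: Caterer→Flowers→Seating = 8+8+9 = 25 → 25 weeks.
Seating is on the critical path; changing it to 14 makes that path 30 weeks.
The critical path is still Caterer→Flowers→Seating; finish is now 30 weeks.
Change in finish: 30 − 25 = +5 weeks.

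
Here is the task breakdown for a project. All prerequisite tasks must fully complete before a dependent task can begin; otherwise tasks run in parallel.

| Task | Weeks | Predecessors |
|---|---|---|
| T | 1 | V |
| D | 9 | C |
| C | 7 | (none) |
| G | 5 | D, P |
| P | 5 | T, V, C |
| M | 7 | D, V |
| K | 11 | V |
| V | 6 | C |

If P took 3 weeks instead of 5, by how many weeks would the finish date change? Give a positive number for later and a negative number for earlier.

0

Actual critical path: C→V→T→P→G = 7+6+1+5+5 = 24 ⇒ 24 weeks.
Since P is critical, the -2 change carries straight to that chain (now 22 weeks).
Now C→V→K = 7+6+11 = 24 is longest, so the finish becomes 24 weeks.
Change in finish: 24 − 24 = +0 weeks.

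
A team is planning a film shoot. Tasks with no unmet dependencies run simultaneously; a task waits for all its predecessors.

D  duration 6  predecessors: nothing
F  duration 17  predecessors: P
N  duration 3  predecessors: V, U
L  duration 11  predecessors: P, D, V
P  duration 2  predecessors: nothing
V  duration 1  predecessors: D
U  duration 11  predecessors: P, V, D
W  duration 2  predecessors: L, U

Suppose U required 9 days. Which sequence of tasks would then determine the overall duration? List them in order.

The binding path is D→V→U→N = 6+1+11+3 = 21; finish at 21 days.
U is on the critical path; changing it to 9 makes that path 19 days.
New critical path: D→V→L→W = 6+1+11+2 = 20 ⇒ 20 days.

D, V, L, W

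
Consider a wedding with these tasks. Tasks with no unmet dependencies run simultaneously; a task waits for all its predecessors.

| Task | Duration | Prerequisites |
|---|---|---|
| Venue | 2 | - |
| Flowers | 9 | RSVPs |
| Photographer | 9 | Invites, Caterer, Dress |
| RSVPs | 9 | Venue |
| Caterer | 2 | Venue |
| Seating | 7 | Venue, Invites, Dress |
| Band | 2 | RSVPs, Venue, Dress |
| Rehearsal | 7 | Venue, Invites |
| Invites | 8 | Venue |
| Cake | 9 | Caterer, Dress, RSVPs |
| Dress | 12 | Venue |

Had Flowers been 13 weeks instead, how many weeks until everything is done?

As given, the longest chain is Venue→Dress→Cake = 2+12+9 = 23, so the finish is 23 weeks.
Flowers has 3 weeks of float (longest path through it is 20).
The binding chain switches to Venue→RSVPs→Flowers = 2+9+13 = 24; finish 24 weeks.

24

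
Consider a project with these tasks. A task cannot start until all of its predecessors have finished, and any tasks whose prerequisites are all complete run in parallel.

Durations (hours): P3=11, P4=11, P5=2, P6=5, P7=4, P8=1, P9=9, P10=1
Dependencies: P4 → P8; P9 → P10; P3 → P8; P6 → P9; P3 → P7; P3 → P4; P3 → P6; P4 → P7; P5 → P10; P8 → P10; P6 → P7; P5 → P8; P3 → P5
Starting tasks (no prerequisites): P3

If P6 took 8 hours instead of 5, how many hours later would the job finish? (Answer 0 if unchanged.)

3

Baseline: P3→P6→P9→P10 = 11+5+9+1 = 26 → 26 hours.
P6 lies on that path, so at 8 hours the path becomes 29 hours.
The critical path is still P3→P6→P9→P10; finish is now 29 hours.
Change in finish: 29 − 26 = +3 hours.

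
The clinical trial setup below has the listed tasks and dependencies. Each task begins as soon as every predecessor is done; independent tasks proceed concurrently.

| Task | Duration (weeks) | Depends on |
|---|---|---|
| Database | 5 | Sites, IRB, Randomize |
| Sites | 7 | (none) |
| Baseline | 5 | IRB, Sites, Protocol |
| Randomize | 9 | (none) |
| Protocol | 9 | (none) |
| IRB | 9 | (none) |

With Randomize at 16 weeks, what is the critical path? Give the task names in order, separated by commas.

Actual critical path: Randomize→Database = 9+5 = 14 ⇒ 14 weeks.
Randomize lies on that path, so at 16 weeks the path becomes 21 weeks.
That remains the longest chain; total 21 weeks.

Randomize, Database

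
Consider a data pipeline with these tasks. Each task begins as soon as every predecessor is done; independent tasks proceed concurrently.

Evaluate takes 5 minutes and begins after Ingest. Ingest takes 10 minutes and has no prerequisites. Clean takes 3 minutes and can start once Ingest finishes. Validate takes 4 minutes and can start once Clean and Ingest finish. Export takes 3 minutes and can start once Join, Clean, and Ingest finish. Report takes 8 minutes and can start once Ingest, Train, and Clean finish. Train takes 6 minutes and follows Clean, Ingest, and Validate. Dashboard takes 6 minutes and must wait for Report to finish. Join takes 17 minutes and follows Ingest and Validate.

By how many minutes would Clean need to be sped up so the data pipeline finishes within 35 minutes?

2

Current finish: 37 minutes; target: 35.
Clean is on every critical path, so each minute cut from Clean cuts the finish by one (this holds down to a finish of 35).
Need 37 − 35 = 2 minutes off Clean → Clean becomes 1 minute, finish becomes 35.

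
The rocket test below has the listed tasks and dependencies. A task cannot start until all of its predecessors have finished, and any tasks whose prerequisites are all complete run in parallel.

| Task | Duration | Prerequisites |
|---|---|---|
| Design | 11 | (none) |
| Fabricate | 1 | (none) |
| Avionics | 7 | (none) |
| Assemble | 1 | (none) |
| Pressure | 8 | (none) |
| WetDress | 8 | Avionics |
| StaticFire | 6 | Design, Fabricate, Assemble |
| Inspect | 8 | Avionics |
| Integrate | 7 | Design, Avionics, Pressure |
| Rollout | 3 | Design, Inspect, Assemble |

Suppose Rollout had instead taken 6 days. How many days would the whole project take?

21

Critical path before the change: Avionics→Inspect→Rollout = 7+8+3 = 18 giving 18 days.
Since Rollout is critical, the +3 change carries straight to that chain (now 21 days).
That remains the longest chain; total 21 days.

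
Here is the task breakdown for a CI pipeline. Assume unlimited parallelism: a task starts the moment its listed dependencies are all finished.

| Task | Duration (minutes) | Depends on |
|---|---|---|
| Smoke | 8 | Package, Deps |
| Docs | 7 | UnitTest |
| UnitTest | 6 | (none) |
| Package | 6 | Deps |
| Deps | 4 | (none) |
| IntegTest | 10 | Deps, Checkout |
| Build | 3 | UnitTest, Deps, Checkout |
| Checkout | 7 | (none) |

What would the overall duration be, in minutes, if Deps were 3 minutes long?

Baseline: Deps→Package→Smoke = 4+6+8 = 18 → 18 minutes.
Deps is on the critical path; changing it to 3 makes that path 17 minutes.
The binding chain switches to Checkout→IntegTest = 7+10 = 17; finish 17 minutes.

17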